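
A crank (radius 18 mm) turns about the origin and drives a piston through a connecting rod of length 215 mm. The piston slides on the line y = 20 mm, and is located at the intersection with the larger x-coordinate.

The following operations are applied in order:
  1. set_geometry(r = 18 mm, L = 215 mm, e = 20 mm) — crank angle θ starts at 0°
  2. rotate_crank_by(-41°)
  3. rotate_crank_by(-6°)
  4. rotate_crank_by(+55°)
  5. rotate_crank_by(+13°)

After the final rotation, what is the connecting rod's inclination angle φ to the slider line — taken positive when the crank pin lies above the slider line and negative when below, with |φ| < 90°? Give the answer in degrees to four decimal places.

-3.6132

set_geometry: r = 18 mm, L = 215 mm, e = 20 mm; θ ← 0°
rotate_crank_by(-41°): θ ← 0° -41° = -41°
rotate_crank_by(-6°): θ ← -41° -6° = -47°
rotate_crank_by(+55°): θ ← -47° +55° = 8°
rotate_crank_by(+13°): θ ← 8° +13° = 21°
crank pin P = (r cos θ, r sin θ) = (16.804448, 6.450623)
h = r sin θ − e = 6.450623 − 20 = -13.549377
sin φ = h / L = -13.549377 / 215 = -0.06302036
φ = arcsin(-0.06302036) = -3.613195°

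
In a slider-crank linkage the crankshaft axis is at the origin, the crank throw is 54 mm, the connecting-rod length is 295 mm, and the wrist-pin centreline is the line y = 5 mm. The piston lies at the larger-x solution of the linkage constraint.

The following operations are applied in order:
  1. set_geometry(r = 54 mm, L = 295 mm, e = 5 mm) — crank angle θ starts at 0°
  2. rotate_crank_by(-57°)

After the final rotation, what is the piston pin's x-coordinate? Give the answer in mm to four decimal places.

set_geometry: r = 54 mm, L = 295 mm, e = 5 mm; θ ← 0°
rotate_crank_by(-57°): θ ← 0° -57° = -57°
crank pin P = (r cos θ, r sin θ) = (29.410508, -45.288211)
h = r sin θ − e = -45.288211 − 5 = -50.288211
x = r cos θ + √(L² − h²) = 29.410508 + √(87025.0 − 2528.9041) = 29.410508 + 290.682122 = 320.092630

320.0926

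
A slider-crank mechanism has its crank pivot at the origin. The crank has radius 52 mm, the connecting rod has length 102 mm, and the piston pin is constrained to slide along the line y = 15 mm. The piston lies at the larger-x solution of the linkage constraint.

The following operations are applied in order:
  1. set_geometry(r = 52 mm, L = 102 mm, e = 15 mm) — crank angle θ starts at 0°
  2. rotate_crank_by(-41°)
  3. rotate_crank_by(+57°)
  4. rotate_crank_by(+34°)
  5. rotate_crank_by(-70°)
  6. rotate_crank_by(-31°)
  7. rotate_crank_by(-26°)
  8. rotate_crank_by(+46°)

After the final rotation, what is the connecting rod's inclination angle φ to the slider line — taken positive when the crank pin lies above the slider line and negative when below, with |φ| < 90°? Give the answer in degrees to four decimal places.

-24.1814

set_geometry: r = 52 mm, L = 102 mm, e = 15 mm; θ ← 0°
rotate_crank_by(-41°): θ ← 0° -41° = -41°
rotate_crank_by(+57°): θ ← -41° +57° = 16°
rotate_crank_by(+34°): θ ← 16° +34° = 50°
rotate_crank_by(-70°): θ ← 50° -70° = -20°
rotate_crank_by(-31°): θ ← -20° -31° = -51°
rotate_crank_by(-26°): θ ← -51° -26° = -77°
rotate_crank_by(+46°): θ ← -77° +46° = -31°
crank pin P = (r cos θ, r sin θ) = (44.572700, -26.781980)
h = r sin θ − e = -26.781980 − 15 = -41.781980
sin φ = h / L = -41.781980 / 102 = -0.40962725
φ = arcsin(-0.40962725) = -24.181422°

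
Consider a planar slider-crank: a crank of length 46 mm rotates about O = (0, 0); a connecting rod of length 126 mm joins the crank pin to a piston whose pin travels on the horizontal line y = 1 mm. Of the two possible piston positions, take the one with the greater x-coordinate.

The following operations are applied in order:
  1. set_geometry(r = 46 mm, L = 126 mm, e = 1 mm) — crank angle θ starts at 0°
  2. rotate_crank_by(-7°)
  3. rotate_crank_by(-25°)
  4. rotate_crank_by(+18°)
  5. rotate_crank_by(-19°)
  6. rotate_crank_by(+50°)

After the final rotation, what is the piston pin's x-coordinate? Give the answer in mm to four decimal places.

set_geometry: r = 46 mm, L = 126 mm, e = 1 mm; θ ← 0°
rotate_crank_by(-7°): θ ← 0° -7° = -7°
rotate_crank_by(-25°): θ ← -7° -25° = -32°
rotate_crank_by(+18°): θ ← -32° +18° = -14°
rotate_crank_by(-19°): θ ← -14° -19° = -33°
rotate_crank_by(+50°): θ ← -33° +50° = 17°
crank pin P = (r cos θ, r sin θ) = (43.990019, 13.449098)
h = r sin θ − e = 13.449098 − 1 = 12.449098
x = r cos θ + √(L² − h²) = 43.990019 + √(15876.0 − 154.9801) = 43.990019 + 125.383492 = 169.373510

169.3735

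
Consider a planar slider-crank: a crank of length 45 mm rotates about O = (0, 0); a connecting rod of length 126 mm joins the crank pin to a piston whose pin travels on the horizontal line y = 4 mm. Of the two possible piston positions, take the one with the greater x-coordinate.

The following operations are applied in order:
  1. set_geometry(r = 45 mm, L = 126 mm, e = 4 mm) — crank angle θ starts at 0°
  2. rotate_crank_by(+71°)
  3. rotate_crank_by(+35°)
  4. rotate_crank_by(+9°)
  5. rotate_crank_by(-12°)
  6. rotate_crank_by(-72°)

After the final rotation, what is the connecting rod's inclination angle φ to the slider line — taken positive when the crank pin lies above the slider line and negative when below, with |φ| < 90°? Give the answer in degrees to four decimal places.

8.7542

set_geometry: r = 45 mm, L = 126 mm, e = 4 mm; θ ← 0°
rotate_crank_by(+71°): θ ← 0° +71° = 71°
rotate_crank_by(+35°): θ ← 71° +35° = 106°
rotate_crank_by(+9°): θ ← 106° +9° = 115°
rotate_crank_by(-12°): θ ← 115° -12° = 103°
rotate_crank_by(-72°): θ ← 103° -72° = 31°
crank pin P = (r cos θ, r sin θ) = (38.572529, 23.176713)
h = r sin θ − e = 23.176713 − 4 = 19.176713
sin φ = h / L = 19.176713 / 126 = 0.15219614
φ = arcsin(0.15219614) = 8.754217°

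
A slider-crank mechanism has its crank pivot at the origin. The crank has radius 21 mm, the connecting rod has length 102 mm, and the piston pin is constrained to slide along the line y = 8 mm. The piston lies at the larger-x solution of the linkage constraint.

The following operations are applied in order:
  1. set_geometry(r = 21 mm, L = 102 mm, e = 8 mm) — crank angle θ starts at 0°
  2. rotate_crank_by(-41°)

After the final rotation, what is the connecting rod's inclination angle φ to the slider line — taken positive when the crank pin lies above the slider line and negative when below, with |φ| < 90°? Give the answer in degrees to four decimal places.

-12.3277

set_geometry: r = 21 mm, L = 102 mm, e = 8 mm; θ ← 0°
rotate_crank_by(-41°): θ ← 0° -41° = -41°
crank pin P = (r cos θ, r sin θ) = (15.848901, -13.777240)
h = r sin θ − e = -13.777240 − 8 = -21.777240
sin φ = h / L = -21.777240 / 102 = -0.21350235
φ = arcsin(-0.21350235) = -12.327678°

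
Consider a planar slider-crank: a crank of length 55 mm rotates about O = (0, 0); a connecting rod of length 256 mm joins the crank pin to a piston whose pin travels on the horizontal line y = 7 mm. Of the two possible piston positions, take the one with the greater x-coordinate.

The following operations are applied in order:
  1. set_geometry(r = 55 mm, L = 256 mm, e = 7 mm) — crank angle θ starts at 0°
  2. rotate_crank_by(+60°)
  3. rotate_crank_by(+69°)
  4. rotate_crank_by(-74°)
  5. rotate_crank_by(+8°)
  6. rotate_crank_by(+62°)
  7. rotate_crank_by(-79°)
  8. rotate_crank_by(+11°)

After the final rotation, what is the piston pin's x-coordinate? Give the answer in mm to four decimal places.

set_geometry: r = 55 mm, L = 256 mm, e = 7 mm; θ ← 0°
rotate_crank_by(+60°): θ ← 0° +60° = 60°
rotate_crank_by(+69°): θ ← 60° +69° = 129°
rotate_crank_by(-74°): θ ← 129° -74° = 55°
rotate_crank_by(+8°): θ ← 55° +8° = 63°
rotate_crank_by(+62°): θ ← 63° +62° = 125°
rotate_crank_by(-79°): θ ← 125° -79° = 46°
rotate_crank_by(+11°): θ ← 46° +11° = 57°
crank pin P = (r cos θ, r sin θ) = (29.955147, 46.126881)
h = r sin θ − e = 46.126881 − 7 = 39.126881
x = r cos θ + √(L² − h²) = 29.955147 + √(65536.0 − 1530.9128) = 29.955147 + 252.992267 = 282.947414

282.9474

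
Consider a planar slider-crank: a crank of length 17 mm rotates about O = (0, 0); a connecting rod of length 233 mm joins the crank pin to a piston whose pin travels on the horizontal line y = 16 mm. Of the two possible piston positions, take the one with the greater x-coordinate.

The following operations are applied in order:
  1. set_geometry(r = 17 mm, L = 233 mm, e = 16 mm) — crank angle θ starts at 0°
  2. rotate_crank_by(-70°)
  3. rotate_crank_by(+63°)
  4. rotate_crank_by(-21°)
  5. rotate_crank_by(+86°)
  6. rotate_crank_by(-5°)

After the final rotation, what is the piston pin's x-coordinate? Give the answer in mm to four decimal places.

243.2183

set_geometry: r = 17 mm, L = 233 mm, e = 16 mm; θ ← 0°
rotate_crank_by(-70°): θ ← 0° -70° = -70°
rotate_crank_by(+63°): θ ← -70° +63° = -7°
rotate_crank_by(-21°): θ ← -7° -21° = -28°
rotate_crank_by(+86°): θ ← -28° +86° = 58°
rotate_crank_by(-5°): θ ← 58° -5° = 53°
crank pin P = (r cos θ, r sin θ) = (10.230855, 13.576804)
h = r sin θ − e = 13.576804 − 16 = -2.423196
x = r cos θ + √(L² − h²) = 10.230855 + √(54289.0 − 5.8719) = 10.230855 + 232.987399 = 243.218254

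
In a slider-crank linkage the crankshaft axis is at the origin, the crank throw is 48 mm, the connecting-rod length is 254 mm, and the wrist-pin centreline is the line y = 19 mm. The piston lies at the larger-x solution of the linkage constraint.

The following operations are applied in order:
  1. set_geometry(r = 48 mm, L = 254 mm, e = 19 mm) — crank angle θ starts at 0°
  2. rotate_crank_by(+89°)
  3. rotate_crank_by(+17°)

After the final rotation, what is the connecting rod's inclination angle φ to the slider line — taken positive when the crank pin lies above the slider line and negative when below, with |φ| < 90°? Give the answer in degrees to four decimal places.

6.1339

set_geometry: r = 48 mm, L = 254 mm, e = 19 mm; θ ← 0°
rotate_crank_by(+89°): θ ← 0° +89° = 89°
rotate_crank_by(+17°): θ ← 89° +17° = 106°
crank pin P = (r cos θ, r sin θ) = (-13.230593, 46.140561)
h = r sin θ − e = 46.140561 − 19 = 27.140561
sin φ = h / L = 27.140561 / 254 = 0.10685260
φ = arcsin(0.10685260) = 6.133914°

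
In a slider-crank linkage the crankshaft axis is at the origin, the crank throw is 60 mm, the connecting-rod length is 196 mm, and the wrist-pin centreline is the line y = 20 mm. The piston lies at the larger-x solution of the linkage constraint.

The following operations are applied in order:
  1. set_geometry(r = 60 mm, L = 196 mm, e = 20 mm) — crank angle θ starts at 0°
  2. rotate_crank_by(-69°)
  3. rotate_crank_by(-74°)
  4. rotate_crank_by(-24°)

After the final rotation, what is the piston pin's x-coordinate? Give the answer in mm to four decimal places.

set_geometry: r = 60 mm, L = 196 mm, e = 20 mm; θ ← 0°
rotate_crank_by(-69°): θ ← 0° -69° = -69°
rotate_crank_by(-74°): θ ← -69° -74° = -143°
rotate_crank_by(-24°): θ ← -143° -24° = -167°
crank pin P = (r cos θ, r sin θ) = (-58.462204, -13.497063)
h = r sin θ − e = -13.497063 − 20 = -33.497063
x = r cos θ + √(L² − h²) = -58.462204 + √(38416.0 − 1122.0532) = -58.462204 + 193.116407 = 134.654203

134.6542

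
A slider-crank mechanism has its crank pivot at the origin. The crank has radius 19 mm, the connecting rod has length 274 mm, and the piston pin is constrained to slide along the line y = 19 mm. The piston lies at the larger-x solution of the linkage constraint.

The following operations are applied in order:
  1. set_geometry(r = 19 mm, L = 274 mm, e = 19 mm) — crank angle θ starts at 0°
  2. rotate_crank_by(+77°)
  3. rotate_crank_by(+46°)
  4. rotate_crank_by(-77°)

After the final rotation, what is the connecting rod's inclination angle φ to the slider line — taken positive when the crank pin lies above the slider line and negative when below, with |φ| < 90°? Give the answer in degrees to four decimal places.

set_geometry: r = 19 mm, L = 274 mm, e = 19 mm; θ ← 0°
rotate_crank_by(+77°): θ ← 0° +77° = 77°
rotate_crank_by(+46°): θ ← 77° +46° = 123°
rotate_crank_by(-77°): θ ← 123° -77° = 46°
crank pin P = (r cos θ, r sin θ) = (13.198509, 13.667456)
h = r sin θ − e = 13.667456 − 19 = -5.332544
sin φ = h / L = -5.332544 / 274 = -0.01946184
φ = arcsin(-0.01946184) = -1.115152°

-1.1152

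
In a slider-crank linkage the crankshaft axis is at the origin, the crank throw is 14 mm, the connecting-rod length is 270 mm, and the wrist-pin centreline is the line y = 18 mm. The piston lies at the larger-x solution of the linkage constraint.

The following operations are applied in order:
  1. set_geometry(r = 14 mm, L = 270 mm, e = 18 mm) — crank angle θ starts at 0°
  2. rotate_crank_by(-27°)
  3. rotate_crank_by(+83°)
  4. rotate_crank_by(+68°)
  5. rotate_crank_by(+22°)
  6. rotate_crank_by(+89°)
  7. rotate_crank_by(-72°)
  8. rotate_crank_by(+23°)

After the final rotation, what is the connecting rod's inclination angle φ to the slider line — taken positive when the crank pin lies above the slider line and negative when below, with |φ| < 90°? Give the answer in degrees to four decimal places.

-4.1338

set_geometry: r = 14 mm, L = 270 mm, e = 18 mm; θ ← 0°
rotate_crank_by(-27°): θ ← 0° -27° = -27°
rotate_crank_by(+83°): θ ← -27° +83° = 56°
rotate_crank_by(+68°): θ ← 56° +68° = 124°
rotate_crank_by(+22°): θ ← 124° +22° = 146°
rotate_crank_by(+89°): θ ← 146° +89° = 235°
rotate_crank_by(-72°): θ ← 235° -72° = 163°
rotate_crank_by(+23°): θ ← 163° +23° = 186°
crank pin P = (r cos θ, r sin θ) = (-13.923307, -1.463398)
h = r sin θ − e = -1.463398 − 18 = -19.463398
sin φ = h / L = -19.463398 / 270 = -0.07208666
φ = arcsin(-0.07208666) = -4.133847°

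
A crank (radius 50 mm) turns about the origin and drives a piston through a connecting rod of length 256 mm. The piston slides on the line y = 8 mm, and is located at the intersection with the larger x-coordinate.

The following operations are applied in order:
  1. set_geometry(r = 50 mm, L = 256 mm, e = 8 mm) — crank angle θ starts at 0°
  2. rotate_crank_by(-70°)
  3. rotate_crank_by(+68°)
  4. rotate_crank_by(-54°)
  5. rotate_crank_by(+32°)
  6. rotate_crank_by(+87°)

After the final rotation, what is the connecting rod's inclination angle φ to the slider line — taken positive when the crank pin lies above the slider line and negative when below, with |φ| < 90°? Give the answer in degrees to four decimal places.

8.2084

set_geometry: r = 50 mm, L = 256 mm, e = 8 mm; θ ← 0°
rotate_crank_by(-70°): θ ← 0° -70° = -70°
rotate_crank_by(+68°): θ ← -70° +68° = -2°
rotate_crank_by(-54°): θ ← -2° -54° = -56°
rotate_crank_by(+32°): θ ← -56° +32° = -24°
rotate_crank_by(+87°): θ ← -24° +87° = 63°
crank pin P = (r cos θ, r sin θ) = (22.699525, 44.550326)
h = r sin θ − e = 44.550326 − 8 = 36.550326
sin φ = h / L = 36.550326 / 256 = 0.14277471
φ = arcsin(0.14277471) = 8.208439°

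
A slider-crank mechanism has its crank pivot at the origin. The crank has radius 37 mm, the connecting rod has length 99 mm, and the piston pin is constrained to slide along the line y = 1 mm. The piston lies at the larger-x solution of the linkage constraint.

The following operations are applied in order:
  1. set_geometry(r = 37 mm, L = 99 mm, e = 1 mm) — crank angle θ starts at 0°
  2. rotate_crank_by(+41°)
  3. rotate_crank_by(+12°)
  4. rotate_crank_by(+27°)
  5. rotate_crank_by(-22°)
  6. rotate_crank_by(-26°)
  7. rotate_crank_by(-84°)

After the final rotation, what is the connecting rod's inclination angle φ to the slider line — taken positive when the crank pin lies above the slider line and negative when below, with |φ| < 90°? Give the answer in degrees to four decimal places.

set_geometry: r = 37 mm, L = 99 mm, e = 1 mm; θ ← 0°
rotate_crank_by(+41°): θ ← 0° +41° = 41°
rotate_crank_by(+12°): θ ← 41° +12° = 53°
rotate_crank_by(+27°): θ ← 53° +27° = 80°
rotate_crank_by(-22°): θ ← 80° -22° = 58°
rotate_crank_by(-26°): θ ← 58° -26° = 32°
rotate_crank_by(-84°): θ ← 32° -84° = -52°
crank pin P = (r cos θ, r sin θ) = (22.779475, -29.156398)
h = r sin θ − e = -29.156398 − 1 = -30.156398
sin φ = h / L = -30.156398 / 99 = -0.30461008
φ = arcsin(-0.30461008) = -17.734707°

-17.7347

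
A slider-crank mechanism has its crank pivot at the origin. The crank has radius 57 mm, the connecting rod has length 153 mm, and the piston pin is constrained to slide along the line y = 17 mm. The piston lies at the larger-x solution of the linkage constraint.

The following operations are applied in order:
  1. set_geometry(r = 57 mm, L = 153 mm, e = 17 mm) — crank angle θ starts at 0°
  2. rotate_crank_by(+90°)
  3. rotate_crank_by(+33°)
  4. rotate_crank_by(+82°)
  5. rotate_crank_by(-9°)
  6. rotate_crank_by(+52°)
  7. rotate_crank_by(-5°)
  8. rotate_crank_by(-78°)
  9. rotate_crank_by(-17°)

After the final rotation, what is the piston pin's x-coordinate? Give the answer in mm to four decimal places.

set_geometry: r = 57 mm, L = 153 mm, e = 17 mm; θ ← 0°
rotate_crank_by(+90°): θ ← 0° +90° = 90°
rotate_crank_by(+33°): θ ← 90° +33° = 123°
rotate_crank_by(+82°): θ ← 123° +82° = 205°
rotate_crank_by(-9°): θ ← 205° -9° = 196°
rotate_crank_by(+52°): θ ← 196° +52° = 248°
rotate_crank_by(-5°): θ ← 248° -5° = 243°
rotate_crank_by(-78°): θ ← 243° -78° = 165°
rotate_crank_by(-17°): θ ← 165° -17° = 148°
crank pin P = (r cos θ, r sin θ) = (-48.338741, 30.205398)
h = r sin θ − e = 30.205398 − 17 = 13.205398
x = r cos θ + √(L² − h²) = -48.338741 + √(23409.0 − 174.3825) = -48.338741 + 152.429057 = 104.090316

104.0903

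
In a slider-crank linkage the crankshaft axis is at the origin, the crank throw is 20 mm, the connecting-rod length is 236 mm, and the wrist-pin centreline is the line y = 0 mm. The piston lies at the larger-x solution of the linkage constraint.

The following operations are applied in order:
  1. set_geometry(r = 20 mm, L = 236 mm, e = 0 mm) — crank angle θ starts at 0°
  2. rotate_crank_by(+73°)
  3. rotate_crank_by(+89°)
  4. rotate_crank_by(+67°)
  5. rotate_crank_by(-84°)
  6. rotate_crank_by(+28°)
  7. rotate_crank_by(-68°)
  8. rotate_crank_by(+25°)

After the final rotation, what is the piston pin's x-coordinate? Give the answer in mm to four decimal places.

set_geometry: r = 20 mm, L = 236 mm, e = 0 mm; θ ← 0°
rotate_crank_by(+73°): θ ← 0° +73° = 73°
rotate_crank_by(+89°): θ ← 73° +89° = 162°
rotate_crank_by(+67°): θ ← 162° +67° = 229°
rotate_crank_by(-84°): θ ← 229° -84° = 145°
rotate_crank_by(+28°): θ ← 145° +28° = 173°
rotate_crank_by(-68°): θ ← 173° -68° = 105°
rotate_crank_by(+25°): θ ← 105° +25° = 130°
crank pin P = (r cos θ, r sin θ) = (-12.855752, 15.320889)
h = r sin θ − e = 15.320889 − 0 = 15.320889
x = r cos θ + √(L² − h²) = -12.855752 + √(55696.0 − 234.7296) = -12.855752 + 235.502166 = 222.646414

222.6464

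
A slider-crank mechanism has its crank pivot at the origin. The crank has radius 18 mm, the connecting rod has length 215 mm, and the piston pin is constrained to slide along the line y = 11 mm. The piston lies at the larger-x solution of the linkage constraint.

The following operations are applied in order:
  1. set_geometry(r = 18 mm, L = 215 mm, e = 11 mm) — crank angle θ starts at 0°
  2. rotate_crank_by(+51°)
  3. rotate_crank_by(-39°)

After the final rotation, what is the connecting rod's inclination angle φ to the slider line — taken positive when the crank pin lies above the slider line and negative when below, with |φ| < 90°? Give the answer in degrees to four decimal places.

set_geometry: r = 18 mm, L = 215 mm, e = 11 mm; θ ← 0°
rotate_crank_by(+51°): θ ← 0° +51° = 51°
rotate_crank_by(-39°): θ ← 51° -39° = 12°
crank pin P = (r cos θ, r sin θ) = (17.606657, 3.742410)
h = r sin θ − e = 3.742410 − 11 = -7.257590
sin φ = h / L = -7.257590 / 215 = -0.03375623
φ = arcsin(-0.03375623) = -1.934457°

-1.9345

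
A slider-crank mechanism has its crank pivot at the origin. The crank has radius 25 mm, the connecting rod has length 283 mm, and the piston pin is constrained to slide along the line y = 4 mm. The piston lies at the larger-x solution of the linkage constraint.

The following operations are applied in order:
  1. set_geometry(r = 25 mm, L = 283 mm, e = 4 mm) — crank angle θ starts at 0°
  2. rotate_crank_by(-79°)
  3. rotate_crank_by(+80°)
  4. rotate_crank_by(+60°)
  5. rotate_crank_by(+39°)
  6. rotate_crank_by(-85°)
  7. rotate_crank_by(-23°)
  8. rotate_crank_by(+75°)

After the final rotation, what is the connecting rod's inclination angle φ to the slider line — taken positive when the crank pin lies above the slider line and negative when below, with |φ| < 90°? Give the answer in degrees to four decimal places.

set_geometry: r = 25 mm, L = 283 mm, e = 4 mm; θ ← 0°
rotate_crank_by(-79°): θ ← 0° -79° = -79°
rotate_crank_by(+80°): θ ← -79° +80° = 1°
rotate_crank_by(+60°): θ ← 1° +60° = 61°
rotate_crank_by(+39°): θ ← 61° +39° = 100°
rotate_crank_by(-85°): θ ← 100° -85° = 15°
rotate_crank_by(-23°): θ ← 15° -23° = -8°
rotate_crank_by(+75°): θ ← -8° +75° = 67°
crank pin P = (r cos θ, r sin θ) = (9.768278, 23.012621)
h = r sin θ − e = 23.012621 − 4 = 19.012621
sin φ = h / L = 19.012621 / 283 = 0.06718241
φ = arcsin(0.06718241) = 3.852170°

3.8522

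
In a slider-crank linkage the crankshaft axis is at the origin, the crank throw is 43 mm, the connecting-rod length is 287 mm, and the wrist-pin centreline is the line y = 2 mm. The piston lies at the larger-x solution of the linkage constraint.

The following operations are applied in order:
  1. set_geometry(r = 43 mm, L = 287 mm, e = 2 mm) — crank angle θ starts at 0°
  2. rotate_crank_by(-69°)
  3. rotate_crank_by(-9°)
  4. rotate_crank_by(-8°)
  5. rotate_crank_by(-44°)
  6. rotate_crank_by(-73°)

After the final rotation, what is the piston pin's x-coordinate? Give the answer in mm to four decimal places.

247.0364

set_geometry: r = 43 mm, L = 287 mm, e = 2 mm; θ ← 0°
rotate_crank_by(-69°): θ ← 0° -69° = -69°
rotate_crank_by(-9°): θ ← -69° -9° = -78°
rotate_crank_by(-8°): θ ← -78° -8° = -86°
rotate_crank_by(-44°): θ ← -86° -44° = -130°
rotate_crank_by(-73°): θ ← -130° -73° = -203°
crank pin P = (r cos θ, r sin θ) = (-39.581709, 16.801439)
h = r sin θ − e = 16.801439 − 2 = 14.801439
x = r cos θ + √(L² − h²) = -39.581709 + √(82369.0 − 219.0826) = -39.581709 + 286.618069 = 247.036360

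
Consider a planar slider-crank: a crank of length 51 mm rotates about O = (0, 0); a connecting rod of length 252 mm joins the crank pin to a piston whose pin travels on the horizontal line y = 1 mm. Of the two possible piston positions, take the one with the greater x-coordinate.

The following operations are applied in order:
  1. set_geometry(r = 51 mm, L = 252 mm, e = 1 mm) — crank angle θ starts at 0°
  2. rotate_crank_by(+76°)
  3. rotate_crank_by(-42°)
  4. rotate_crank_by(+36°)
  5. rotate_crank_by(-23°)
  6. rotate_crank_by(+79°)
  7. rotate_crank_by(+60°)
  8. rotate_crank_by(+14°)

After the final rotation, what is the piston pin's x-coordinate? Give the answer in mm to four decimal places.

set_geometry: r = 51 mm, L = 252 mm, e = 1 mm; θ ← 0°
rotate_crank_by(+76°): θ ← 0° +76° = 76°
rotate_crank_by(-42°): θ ← 76° -42° = 34°
rotate_crank_by(+36°): θ ← 34° +36° = 70°
rotate_crank_by(-23°): θ ← 70° -23° = 47°
rotate_crank_by(+79°): θ ← 47° +79° = 126°
rotate_crank_by(+60°): θ ← 126° +60° = 186°
rotate_crank_by(+14°): θ ← 186° +14° = 200°
crank pin P = (r cos θ, r sin θ) = (-47.924324, -17.443027)
h = r sin θ − e = -17.443027 − 1 = -18.443027
x = r cos θ + √(L² − h²) = -47.924324 + √(63504.0 − 340.1453) = -47.924324 + 251.324202 = 203.399879

203.3999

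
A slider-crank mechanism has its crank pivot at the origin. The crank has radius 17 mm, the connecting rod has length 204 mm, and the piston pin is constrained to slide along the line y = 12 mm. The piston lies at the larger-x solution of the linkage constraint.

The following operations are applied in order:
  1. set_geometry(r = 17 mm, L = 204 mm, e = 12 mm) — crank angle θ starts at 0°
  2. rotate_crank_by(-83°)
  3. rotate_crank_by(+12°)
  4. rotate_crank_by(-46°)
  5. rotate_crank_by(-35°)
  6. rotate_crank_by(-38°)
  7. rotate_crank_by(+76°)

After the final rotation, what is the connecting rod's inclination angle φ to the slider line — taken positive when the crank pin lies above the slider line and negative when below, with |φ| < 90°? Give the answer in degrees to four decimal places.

set_geometry: r = 17 mm, L = 204 mm, e = 12 mm; θ ← 0°
rotate_crank_by(-83°): θ ← 0° -83° = -83°
rotate_crank_by(+12°): θ ← -83° +12° = -71°
rotate_crank_by(-46°): θ ← -71° -46° = -117°
rotate_crank_by(-35°): θ ← -117° -35° = -152°
rotate_crank_by(-38°): θ ← -152° -38° = -190°
rotate_crank_by(+76°): θ ← -190° +76° = -114°
crank pin P = (r cos θ, r sin θ) = (-6.914523, -15.530273)
h = r sin θ − e = -15.530273 − 12 = -27.530273
sin φ = h / L = -27.530273 / 204 = -0.13495232
φ = arcsin(-0.13495232) = -7.755863°

-7.7559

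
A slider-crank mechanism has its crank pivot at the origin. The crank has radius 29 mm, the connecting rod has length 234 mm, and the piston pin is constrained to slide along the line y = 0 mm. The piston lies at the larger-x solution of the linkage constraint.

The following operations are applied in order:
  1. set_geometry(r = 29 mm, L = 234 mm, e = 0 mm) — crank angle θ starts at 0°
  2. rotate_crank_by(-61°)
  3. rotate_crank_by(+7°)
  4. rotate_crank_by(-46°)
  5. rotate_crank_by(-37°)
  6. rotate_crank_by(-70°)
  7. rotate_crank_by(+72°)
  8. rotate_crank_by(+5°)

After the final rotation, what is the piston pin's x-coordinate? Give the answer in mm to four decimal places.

set_geometry: r = 29 mm, L = 234 mm, e = 0 mm; θ ← 0°
rotate_crank_by(-61°): θ ← 0° -61° = -61°
rotate_crank_by(+7°): θ ← -61° +7° = -54°
rotate_crank_by(-46°): θ ← -54° -46° = -100°
rotate_crank_by(-37°): θ ← -100° -37° = -137°
rotate_crank_by(-70°): θ ← -137° -70° = -207°
rotate_crank_by(+72°): θ ← -207° +72° = -135°
rotate_crank_by(+5°): θ ← -135° +5° = -130°
crank pin P = (r cos θ, r sin θ) = (-18.640841, -22.215289)
h = r sin θ − e = -22.215289 − 0 = -22.215289
x = r cos θ + √(L² − h²) = -18.640841 + √(54756.0 − 493.5191) = -18.640841 + 232.943085 = 214.302245

214.3022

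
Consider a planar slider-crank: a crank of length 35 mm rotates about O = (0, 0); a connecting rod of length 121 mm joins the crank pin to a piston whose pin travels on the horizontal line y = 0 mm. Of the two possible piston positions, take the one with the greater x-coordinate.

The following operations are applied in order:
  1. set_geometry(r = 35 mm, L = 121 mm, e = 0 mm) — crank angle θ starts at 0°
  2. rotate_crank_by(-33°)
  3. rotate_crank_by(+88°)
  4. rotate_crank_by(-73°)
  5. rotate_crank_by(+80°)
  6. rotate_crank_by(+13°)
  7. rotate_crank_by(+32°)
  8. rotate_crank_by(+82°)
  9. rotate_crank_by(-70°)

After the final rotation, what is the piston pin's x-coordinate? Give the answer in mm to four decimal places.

100.0954

set_geometry: r = 35 mm, L = 121 mm, e = 0 mm; θ ← 0°
rotate_crank_by(-33°): θ ← 0° -33° = -33°
rotate_crank_by(+88°): θ ← -33° +88° = 55°
rotate_crank_by(-73°): θ ← 55° -73° = -18°
rotate_crank_by(+80°): θ ← -18° +80° = 62°
rotate_crank_by(+13°): θ ← 62° +13° = 75°
rotate_crank_by(+32°): θ ← 75° +32° = 107°
rotate_crank_by(+82°): θ ← 107° +82° = 189°
rotate_crank_by(-70°): θ ← 189° -70° = 119°
crank pin P = (r cos θ, r sin θ) = (-16.968337, 30.611690)
h = r sin θ − e = 30.611690 − 0 = 30.611690
x = r cos θ + √(L² − h²) = -16.968337 + √(14641.0 − 937.0755) = -16.968337 + 117.063762 = 100.095426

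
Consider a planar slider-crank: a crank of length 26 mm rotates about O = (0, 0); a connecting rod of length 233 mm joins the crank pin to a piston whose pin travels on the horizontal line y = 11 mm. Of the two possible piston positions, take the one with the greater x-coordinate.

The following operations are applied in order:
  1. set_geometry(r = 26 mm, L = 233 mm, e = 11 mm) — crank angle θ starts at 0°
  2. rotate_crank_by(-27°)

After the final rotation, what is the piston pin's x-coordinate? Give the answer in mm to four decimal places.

set_geometry: r = 26 mm, L = 233 mm, e = 11 mm; θ ← 0°
rotate_crank_by(-27°): θ ← 0° -27° = -27°
crank pin P = (r cos θ, r sin θ) = (23.166170, -11.803753)
h = r sin θ − e = -11.803753 − 11 = -22.803753
x = r cos θ + √(L² − h²) = 23.166170 + √(54289.0 − 520.0112) = 23.166170 + 231.881411 = 255.047581

255.0476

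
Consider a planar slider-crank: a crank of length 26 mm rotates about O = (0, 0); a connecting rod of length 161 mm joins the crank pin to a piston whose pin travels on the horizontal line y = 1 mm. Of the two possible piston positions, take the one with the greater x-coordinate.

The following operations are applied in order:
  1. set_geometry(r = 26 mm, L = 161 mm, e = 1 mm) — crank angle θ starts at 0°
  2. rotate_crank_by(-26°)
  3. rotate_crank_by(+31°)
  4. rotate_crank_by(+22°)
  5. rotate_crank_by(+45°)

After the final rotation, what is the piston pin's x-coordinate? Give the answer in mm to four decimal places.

set_geometry: r = 26 mm, L = 161 mm, e = 1 mm; θ ← 0°
rotate_crank_by(-26°): θ ← 0° -26° = -26°
rotate_crank_by(+31°): θ ← -26° +31° = 5°
rotate_crank_by(+22°): θ ← 5° +22° = 27°
rotate_crank_by(+45°): θ ← 27° +45° = 72°
crank pin P = (r cos θ, r sin θ) = (8.034442, 24.727469)
h = r sin θ − e = 24.727469 − 1 = 23.727469
x = r cos θ + √(L² − h²) = 8.034442 + √(25921.0 − 562.9928) = 8.034442 + 159.241977 = 167.276419

167.2764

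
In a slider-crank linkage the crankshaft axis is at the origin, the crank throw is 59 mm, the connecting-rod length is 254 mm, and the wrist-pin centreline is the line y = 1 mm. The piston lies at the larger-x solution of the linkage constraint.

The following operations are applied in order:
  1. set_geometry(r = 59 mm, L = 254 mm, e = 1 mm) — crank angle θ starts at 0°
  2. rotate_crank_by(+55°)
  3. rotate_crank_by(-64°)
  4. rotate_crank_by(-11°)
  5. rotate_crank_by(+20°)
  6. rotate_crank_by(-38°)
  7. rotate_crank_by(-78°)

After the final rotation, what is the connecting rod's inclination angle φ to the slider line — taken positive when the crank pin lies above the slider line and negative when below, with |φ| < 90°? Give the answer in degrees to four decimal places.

set_geometry: r = 59 mm, L = 254 mm, e = 1 mm; θ ← 0°
rotate_crank_by(+55°): θ ← 0° +55° = 55°
rotate_crank_by(-64°): θ ← 55° -64° = -9°
rotate_crank_by(-11°): θ ← -9° -11° = -20°
rotate_crank_by(+20°): θ ← -20° +20° = 0°
rotate_crank_by(-38°): θ ← 0° -38° = -38°
rotate_crank_by(-78°): θ ← -38° -78° = -116°
crank pin P = (r cos θ, r sin θ) = (-25.863898, -53.028849)
h = r sin θ − e = -53.028849 − 1 = -54.028849
sin φ = h / L = -54.028849 / 254 = -0.21271200
φ = arcsin(-0.21271200) = -12.281330°

-12.2813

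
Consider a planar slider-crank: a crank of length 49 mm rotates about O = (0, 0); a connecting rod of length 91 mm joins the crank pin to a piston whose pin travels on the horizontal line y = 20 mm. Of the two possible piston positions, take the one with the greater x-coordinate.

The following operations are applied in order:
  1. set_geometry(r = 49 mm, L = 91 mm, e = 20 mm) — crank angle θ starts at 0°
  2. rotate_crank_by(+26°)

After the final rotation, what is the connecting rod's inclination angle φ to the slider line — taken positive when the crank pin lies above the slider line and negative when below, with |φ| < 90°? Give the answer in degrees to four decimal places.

0.9320

set_geometry: r = 49 mm, L = 91 mm, e = 20 mm; θ ← 0°
rotate_crank_by(+26°): θ ← 0° +26° = 26°
crank pin P = (r cos θ, r sin θ) = (44.040908, 21.480186)
h = r sin θ − e = 21.480186 − 20 = 1.480186
sin φ = h / L = 1.480186 / 91 = 0.01626578
φ = arcsin(0.01626578) = 0.932002°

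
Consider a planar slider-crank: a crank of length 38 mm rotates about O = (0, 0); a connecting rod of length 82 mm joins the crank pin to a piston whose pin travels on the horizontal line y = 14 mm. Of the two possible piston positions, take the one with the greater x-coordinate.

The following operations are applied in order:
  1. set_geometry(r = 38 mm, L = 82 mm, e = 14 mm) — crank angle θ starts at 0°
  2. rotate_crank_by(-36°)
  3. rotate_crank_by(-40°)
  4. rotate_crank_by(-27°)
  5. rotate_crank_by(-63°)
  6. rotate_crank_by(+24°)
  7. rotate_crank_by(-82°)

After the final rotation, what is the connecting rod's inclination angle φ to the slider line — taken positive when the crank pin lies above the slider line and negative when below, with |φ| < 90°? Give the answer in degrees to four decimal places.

8.6955

set_geometry: r = 38 mm, L = 82 mm, e = 14 mm; θ ← 0°
rotate_crank_by(-36°): θ ← 0° -36° = -36°
rotate_crank_by(-40°): θ ← -36° -40° = -76°
rotate_crank_by(-27°): θ ← -76° -27° = -103°
rotate_crank_by(-63°): θ ← -103° -63° = -166°
rotate_crank_by(+24°): θ ← -166° +24° = -142°
rotate_crank_by(-82°): θ ← -142° -82° = -224°
crank pin P = (r cos θ, r sin θ) = (-27.334912, 26.397018)
h = r sin θ − e = 26.397018 − 14 = 12.397018
sin φ = h / L = 12.397018 / 82 = 0.15118315
φ = arcsin(0.15118315) = 8.695498°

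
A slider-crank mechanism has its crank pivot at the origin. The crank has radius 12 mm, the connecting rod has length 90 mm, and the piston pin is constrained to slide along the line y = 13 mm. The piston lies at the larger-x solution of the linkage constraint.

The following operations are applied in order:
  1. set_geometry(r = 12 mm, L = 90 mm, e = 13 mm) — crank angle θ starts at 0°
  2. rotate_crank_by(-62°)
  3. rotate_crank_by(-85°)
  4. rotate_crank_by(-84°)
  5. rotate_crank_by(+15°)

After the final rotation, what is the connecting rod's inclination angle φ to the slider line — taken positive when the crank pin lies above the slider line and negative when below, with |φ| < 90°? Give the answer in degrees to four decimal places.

-3.7885

set_geometry: r = 12 mm, L = 90 mm, e = 13 mm; θ ← 0°
rotate_crank_by(-62°): θ ← 0° -62° = -62°
rotate_crank_by(-85°): θ ← -62° -85° = -147°
rotate_crank_by(-84°): θ ← -147° -84° = -231°
rotate_crank_by(+15°): θ ← -231° +15° = -216°
crank pin P = (r cos θ, r sin θ) = (-9.708204, 7.053423)
h = r sin θ − e = 7.053423 − 13 = -5.946577
sin φ = h / L = -5.946577 / 90 = -0.06607308
φ = arcsin(-0.06607308) = -3.788468°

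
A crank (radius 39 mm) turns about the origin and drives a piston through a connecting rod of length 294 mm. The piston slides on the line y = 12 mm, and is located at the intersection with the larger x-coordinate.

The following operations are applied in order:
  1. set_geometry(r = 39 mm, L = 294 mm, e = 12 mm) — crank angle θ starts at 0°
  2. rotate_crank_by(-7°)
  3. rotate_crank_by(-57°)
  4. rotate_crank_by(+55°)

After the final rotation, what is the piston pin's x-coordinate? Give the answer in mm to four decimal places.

331.9621

set_geometry: r = 39 mm, L = 294 mm, e = 12 mm; θ ← 0°
rotate_crank_by(-7°): θ ← 0° -7° = -7°
rotate_crank_by(-57°): θ ← -7° -57° = -64°
rotate_crank_by(+55°): θ ← -64° +55° = -9°
crank pin P = (r cos θ, r sin θ) = (38.519845, -6.100944)
h = r sin θ − e = -6.100944 − 12 = -18.100944
x = r cos θ + √(L² − h²) = 38.519845 + √(86436.0 − 327.6442) = 38.519845 + 293.442253 = 331.962098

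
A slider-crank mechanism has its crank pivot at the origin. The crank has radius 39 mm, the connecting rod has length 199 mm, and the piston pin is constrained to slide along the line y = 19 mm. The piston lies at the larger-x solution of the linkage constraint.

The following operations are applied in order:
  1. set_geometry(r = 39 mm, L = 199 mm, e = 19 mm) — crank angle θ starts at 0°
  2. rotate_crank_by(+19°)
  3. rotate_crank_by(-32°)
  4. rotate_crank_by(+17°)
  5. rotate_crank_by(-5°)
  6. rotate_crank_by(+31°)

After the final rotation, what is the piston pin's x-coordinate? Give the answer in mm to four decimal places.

232.7744

set_geometry: r = 39 mm, L = 199 mm, e = 19 mm; θ ← 0°
rotate_crank_by(+19°): θ ← 0° +19° = 19°
rotate_crank_by(-32°): θ ← 19° -32° = -13°
rotate_crank_by(+17°): θ ← -13° +17° = 4°
rotate_crank_by(-5°): θ ← 4° -5° = -1°
rotate_crank_by(+31°): θ ← -1° +31° = 30°
crank pin P = (r cos θ, r sin θ) = (33.774991, 19.500000)
h = r sin θ − e = 19.500000 − 19 = 0.500000
x = r cos θ + √(L² − h²) = 33.774991 + √(39601.0 − 0.2500) = 33.774991 + 198.999372 = 232.774363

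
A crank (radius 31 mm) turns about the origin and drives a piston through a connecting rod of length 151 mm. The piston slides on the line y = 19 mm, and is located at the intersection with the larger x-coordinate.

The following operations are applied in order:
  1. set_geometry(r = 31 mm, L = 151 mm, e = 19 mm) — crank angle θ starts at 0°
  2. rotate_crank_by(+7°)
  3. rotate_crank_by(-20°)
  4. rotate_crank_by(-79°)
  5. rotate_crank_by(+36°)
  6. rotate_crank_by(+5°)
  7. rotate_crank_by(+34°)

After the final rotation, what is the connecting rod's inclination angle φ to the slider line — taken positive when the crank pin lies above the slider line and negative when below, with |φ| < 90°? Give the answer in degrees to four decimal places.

-10.7108

set_geometry: r = 31 mm, L = 151 mm, e = 19 mm; θ ← 0°
rotate_crank_by(+7°): θ ← 0° +7° = 7°
rotate_crank_by(-20°): θ ← 7° -20° = -13°
rotate_crank_by(-79°): θ ← -13° -79° = -92°
rotate_crank_by(+36°): θ ← -92° +36° = -56°
rotate_crank_by(+5°): θ ← -56° +5° = -51°
rotate_crank_by(+34°): θ ← -51° +34° = -17°
crank pin P = (r cos θ, r sin θ) = (29.645447, -9.063523)
h = r sin θ − e = -9.063523 − 19 = -28.063523
sin φ = h / L = -28.063523 / 151 = -0.18585114
φ = arcsin(-0.18585114) = -10.710760°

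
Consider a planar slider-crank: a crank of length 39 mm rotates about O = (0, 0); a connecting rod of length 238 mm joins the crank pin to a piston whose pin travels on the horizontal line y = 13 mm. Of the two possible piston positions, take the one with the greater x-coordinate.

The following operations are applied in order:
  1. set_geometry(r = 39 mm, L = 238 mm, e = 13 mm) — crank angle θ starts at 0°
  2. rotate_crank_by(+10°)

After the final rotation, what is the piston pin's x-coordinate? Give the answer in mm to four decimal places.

set_geometry: r = 39 mm, L = 238 mm, e = 13 mm; θ ← 0°
rotate_crank_by(+10°): θ ← 0° +10° = 10°
crank pin P = (r cos θ, r sin θ) = (38.407502, 6.772279)
h = r sin θ − e = 6.772279 − 13 = -6.227721
x = r cos θ + √(L² − h²) = 38.407502 + √(56644.0 − 38.7845) = 38.407502 + 237.918506 = 276.326008

276.3260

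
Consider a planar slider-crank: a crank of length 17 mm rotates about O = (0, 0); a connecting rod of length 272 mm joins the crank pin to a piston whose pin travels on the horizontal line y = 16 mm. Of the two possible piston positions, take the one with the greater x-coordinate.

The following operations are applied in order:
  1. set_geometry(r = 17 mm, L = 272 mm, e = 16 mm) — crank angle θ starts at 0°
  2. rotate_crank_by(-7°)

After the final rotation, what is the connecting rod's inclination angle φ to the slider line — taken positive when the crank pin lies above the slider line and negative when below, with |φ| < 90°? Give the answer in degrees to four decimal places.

set_geometry: r = 17 mm, L = 272 mm, e = 16 mm; θ ← 0°
rotate_crank_by(-7°): θ ← 0° -7° = -7°
crank pin P = (r cos θ, r sin θ) = (16.873285, -2.071779)
h = r sin θ − e = -2.071779 − 16 = -18.071779
sin φ = h / L = -18.071779 / 272 = -0.06644036
φ = arcsin(-0.06644036) = -3.809559°

-3.8096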